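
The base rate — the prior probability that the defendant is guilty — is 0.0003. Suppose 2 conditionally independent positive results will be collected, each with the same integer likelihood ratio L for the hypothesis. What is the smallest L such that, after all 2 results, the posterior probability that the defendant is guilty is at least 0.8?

Prior odds = 0.0003/0.9997 = 3/9997.
Target odds = 0.8/0.2 = 4.
Need L² ≥ 4 ÷ (3/9997) = 39988/3.
115² = 13225 < 39988/3 ≤ 13456 = 116², so L = 116.

116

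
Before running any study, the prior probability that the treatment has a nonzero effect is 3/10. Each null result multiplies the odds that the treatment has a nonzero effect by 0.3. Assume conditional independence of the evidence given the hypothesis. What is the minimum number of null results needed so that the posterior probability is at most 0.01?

Prior odds = 0.3/0.7 = 3/7.
Likelihood ratio per null result = 0.3.
Target posterior odds = 0.01/0.99 = 1/99.
Require 0.3ⁿ ≤ 1/99 ÷ (3/7) = 7/297.
0.3³ = 0.027 is still above 7/297 but 0.3⁴ = 0.0081 is at or below it, so n = 4.

4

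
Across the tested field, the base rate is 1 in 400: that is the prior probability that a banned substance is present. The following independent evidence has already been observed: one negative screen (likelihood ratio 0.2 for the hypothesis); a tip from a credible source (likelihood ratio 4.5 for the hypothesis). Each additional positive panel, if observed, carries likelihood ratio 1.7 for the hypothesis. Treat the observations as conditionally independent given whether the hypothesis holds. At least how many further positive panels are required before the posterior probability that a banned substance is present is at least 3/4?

14

Prior odds = 0.0025/0.9975 = 1/399.
Combined Bayes factor of the evidence already in hand = 0.2 × 4.5 = 0.9.
Odds after that evidence = (1/399) × 0.9 = 3/1330.
Target odds = 0.75/0.25 = 3.
Need 1.7ⁿ ≥ 3 ÷ (3/1330) = 1330.
1.7¹³ ≈990.458 falls short of 1330 but 1.7¹⁴ ≈1683.78 reaches it, so n = 14.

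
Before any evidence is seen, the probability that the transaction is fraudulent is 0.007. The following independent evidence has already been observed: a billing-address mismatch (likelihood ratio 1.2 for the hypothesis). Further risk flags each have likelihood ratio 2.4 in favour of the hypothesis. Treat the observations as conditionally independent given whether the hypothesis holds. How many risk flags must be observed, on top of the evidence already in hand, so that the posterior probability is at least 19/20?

9

Prior odds = 0.007/0.993 = 7/993.
Bayes factor of the evidence already in hand = 1.2.
Odds after that evidence = (7/993) × 1.2 = 14/1655.
Target odds = 0.95/0.05 = 19.
Need 2.4ⁿ ≥ 19 ÷ (14/1655) = 31445/14.
2.4⁸ = 429981696/390625 falls short of 31445/14 but 2.4⁹ ≈2641.81 reaches it, so n = 9.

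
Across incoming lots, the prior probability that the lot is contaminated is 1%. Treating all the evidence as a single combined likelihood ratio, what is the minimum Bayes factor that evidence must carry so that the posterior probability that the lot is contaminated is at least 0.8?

396

Prior odds = 0.01/0.99 = 1/99.
Target odds = 0.8/0.2 = 4.
Required Bayes factor = 4 ÷ (1/99) = 396.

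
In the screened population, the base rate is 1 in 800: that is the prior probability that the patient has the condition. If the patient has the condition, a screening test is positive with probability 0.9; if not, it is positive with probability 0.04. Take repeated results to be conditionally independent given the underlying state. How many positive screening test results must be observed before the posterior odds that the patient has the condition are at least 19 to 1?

Prior odds = 0.00125/0.99875 = 1/799.
Likelihood ratio of a positive = 0.9/0.04 = 22.5.
Target odds = 19.
Require 22.5ⁿ ≥ 19 ÷ (1/799) = 15181.
22.5³ = 11390.625 falls short of 15181 but 22.5⁴ = 256289.0625 reaches it, so n = 4.

4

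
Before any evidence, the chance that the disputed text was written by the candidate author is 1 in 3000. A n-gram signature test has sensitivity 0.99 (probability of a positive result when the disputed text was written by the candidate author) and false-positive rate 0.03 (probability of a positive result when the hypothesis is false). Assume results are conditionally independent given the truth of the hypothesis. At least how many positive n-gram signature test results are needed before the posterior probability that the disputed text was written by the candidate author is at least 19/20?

Prior odds: (1/3000) ÷ (2999/3000) = 1/2999.
Likelihood ratio of a positive result = 0.99/0.03 = 33.
Target posterior odds = 0.95/0.05 = 19.
Require 33ⁿ ≥ 19 ÷ (1/2999) = 56981.
33³ = 35937 falls short of 56981 but 33⁴ = 1185921 reaches it, so n = 4.

4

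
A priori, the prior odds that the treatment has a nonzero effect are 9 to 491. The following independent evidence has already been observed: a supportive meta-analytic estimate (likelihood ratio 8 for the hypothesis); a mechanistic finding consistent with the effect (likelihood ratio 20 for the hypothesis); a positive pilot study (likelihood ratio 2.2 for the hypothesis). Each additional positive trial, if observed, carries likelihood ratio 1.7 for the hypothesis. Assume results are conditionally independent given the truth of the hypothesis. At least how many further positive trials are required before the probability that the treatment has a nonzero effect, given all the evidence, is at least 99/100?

Prior odds = 9/491.
Combined Bayes factor of the evidence already in hand = 8 × 20 × 2.2 = 352.
Odds after that evidence = (9/491) × 352 = 3168/491.
Target odds = 0.99/0.01 = 99.
Need 1.7ⁿ ≥ 99 ÷ (3168/491) = 15.34375.
1.7⁵ = 1419857/100000 falls short of 15.34375 but 1.7⁶ = 24137569/1000000 reaches it, so n = 6.

6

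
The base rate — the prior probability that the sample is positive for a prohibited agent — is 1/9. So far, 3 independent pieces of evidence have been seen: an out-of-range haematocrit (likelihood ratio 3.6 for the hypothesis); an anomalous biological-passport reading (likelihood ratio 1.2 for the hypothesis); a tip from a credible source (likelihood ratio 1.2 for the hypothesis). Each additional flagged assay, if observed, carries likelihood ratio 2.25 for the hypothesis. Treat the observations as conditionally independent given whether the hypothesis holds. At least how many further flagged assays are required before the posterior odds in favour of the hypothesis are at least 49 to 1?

6

Prior odds = (1/9)/(8/9) = 0.125.
Combined Bayes factor of the evidence already in hand = 3.6 × 1.2 × 1.2 = 5.184.
Odds after that evidence = 0.125 × 5.184 = 0.648.
Target odds = 49.
Need 2.25ⁿ ≥ 49 ÷ 0.648 = 6125/81.
2.25⁵ = 59049/1024 falls short of 6125/81 but 2.25⁶ = 531441/4096 reaches it, so n = 6.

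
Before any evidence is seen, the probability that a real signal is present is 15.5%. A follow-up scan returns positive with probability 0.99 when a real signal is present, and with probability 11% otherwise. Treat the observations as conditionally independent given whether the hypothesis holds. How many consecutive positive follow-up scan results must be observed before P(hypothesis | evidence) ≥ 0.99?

Prior odds = 0.155/0.845 = 31/169.
Likelihood ratio of a positive result = 0.99/0.11 = 9.
Target odds: 0.99 ÷ 0.01 = 99.
Require 9ⁿ ≥ 99 ÷ (31/169) = 16731/31.
9² = 81 falls short of 16731/31 but 9³ = 729 reaches it, so n = 3.

3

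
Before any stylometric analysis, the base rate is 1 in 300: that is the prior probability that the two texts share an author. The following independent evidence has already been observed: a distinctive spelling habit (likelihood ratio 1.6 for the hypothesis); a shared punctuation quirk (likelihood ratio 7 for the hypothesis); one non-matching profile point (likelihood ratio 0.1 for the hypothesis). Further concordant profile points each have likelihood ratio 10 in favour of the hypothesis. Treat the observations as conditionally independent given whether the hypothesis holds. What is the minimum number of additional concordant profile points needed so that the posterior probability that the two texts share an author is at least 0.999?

6

Prior odds = (1/300)/(299/300) = 1/299.
Combined Bayes factor of the evidence already in hand = 1.6 × 7 × 0.1 = 1.12.
Odds after that evidence = (1/299) × 1.12 = 28/7475.
Target odds = 0.999/0.001 = 999.
Need 10ⁿ ≥ 999 ÷ (28/7475) = 7467525/28.
10⁵ = 100000 falls short of 7467525/28 but 10⁶ = 1000000 reaches it, so n = 6.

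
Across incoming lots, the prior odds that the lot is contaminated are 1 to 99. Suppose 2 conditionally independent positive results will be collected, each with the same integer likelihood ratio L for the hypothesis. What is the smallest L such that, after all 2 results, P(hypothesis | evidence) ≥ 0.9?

30

Prior odds = 1/99.
Target odds = 0.9/0.1 = 9.
Need L² ≥ 9 ÷ (1/99) = 891.
29² = 841 < 891 ≤ 900 = 30², so L = 30.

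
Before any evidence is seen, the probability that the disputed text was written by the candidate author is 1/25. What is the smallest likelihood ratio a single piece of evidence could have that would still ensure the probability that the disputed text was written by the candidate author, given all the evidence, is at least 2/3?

Prior odds = 0.04/0.96 = 1/24.
Target odds = (2/3)/(1/3) = 2.
Required Bayes factor = 2 ÷ (1/24) = 48.

48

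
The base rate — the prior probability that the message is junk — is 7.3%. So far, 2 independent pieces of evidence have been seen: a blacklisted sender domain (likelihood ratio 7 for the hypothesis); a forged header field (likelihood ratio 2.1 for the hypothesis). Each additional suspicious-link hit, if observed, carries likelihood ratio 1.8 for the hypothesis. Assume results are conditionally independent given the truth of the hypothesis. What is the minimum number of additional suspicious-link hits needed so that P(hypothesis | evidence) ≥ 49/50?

7

Prior odds = 0.073/0.927 = 73/927.
Combined Bayes factor of the evidence already in hand = 7 × 2.1 = 14.7.
Odds after that evidence = (73/927) × 14.7 = 3577/3090.
Target odds = 0.98/0.02 = 49.
Need 1.8ⁿ ≥ 49 ÷ (3577/3090) = 3090/73.
1.8⁶ = 531441/15625 falls short of 3090/73 but 1.8⁷ = 4782969/78125 reaches it, so n = 7.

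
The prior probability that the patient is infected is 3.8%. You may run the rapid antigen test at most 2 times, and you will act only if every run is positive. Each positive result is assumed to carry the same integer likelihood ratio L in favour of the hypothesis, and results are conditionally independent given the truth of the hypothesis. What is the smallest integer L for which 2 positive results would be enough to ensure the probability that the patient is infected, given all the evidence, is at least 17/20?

12

Prior odds = 0.038/0.962 = 19/481.
Target odds = 0.85/0.15 = 17/3.
Need L² ≥ 17/3 ÷ (19/481) = 8177/57.
11² = 121 < 8177/57 ≤ 144 = 12², so L = 12.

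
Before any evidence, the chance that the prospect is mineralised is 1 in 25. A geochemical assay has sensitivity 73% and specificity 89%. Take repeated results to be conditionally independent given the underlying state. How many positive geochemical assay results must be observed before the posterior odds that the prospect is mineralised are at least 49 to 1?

Prior odds = 0.04/0.96 = 1/24.
False-positive rate = 1 − 0.89 = 0.11; likelihood ratio of a positive = 0.73/0.11 = 73/11.
Target odds = 49.
Need (1/24) × (73/11)ⁿ ≥ 49, i.e. (73/11)ⁿ ≥ 1176.
(73/11)³ = 389017/1331 falls short of 1176 but (73/11)⁴ = 28398241/14641 reaches it, so n = 4.

4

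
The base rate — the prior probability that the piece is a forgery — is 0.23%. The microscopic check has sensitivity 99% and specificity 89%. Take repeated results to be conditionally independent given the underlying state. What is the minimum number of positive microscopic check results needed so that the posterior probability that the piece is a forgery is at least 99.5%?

6

Prior odds = 0.0023/0.9977 = 23/9977.
False-positive rate = 1 − 0.89 = 0.11; likelihood ratio of a positive = 0.99/0.11 = 9.
Target odds: 0.995 ÷ 0.005 = 199.
Require 9ⁿ ≥ 199 ÷ (23/9977) = 1985423/23.
9⁵ = 59049 falls short of 1985423/23 but 9⁶ = 531441 reaches it, so n = 6.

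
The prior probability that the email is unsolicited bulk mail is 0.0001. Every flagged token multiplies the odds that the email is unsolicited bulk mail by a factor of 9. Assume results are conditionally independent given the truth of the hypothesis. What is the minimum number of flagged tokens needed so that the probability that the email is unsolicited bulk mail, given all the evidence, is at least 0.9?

6

Prior odds: 0.0001 ÷ 0.9999 = 1/9999.
Likelihood ratio per flagged token = 9.
Target posterior odds = 0.9/0.1 = 9.
Need (1/9999) × 9ⁿ ≥ 9, i.e. 9ⁿ ≥ 89991.
9⁵ = 59049 falls short of 89991 but 9⁶ = 531441 reaches it, so n = 6.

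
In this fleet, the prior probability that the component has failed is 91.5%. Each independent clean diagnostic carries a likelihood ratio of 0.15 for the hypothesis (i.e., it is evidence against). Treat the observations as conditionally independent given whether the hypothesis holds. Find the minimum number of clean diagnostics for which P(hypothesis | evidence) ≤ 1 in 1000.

Prior odds = 0.915/0.085 = 183/17.
Likelihood ratio per clean diagnostic = 0.15.
Target posterior odds = 0.001/0.999 = 1/999.
Require 0.15ⁿ ≤ 1/999 ÷ (183/17) = 17/182817.
0.15⁴ = 81/160000 is still above 17/182817 but 0.15⁵ = 243/3200000 is at or below it, so n = 5.

5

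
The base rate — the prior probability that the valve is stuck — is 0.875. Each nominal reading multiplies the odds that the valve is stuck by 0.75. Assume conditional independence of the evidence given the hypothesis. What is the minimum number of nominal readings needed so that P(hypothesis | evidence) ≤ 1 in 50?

21

Prior odds: 0.875 ÷ 0.125 = 7.
Likelihood ratio per nominal reading = 0.75.
Target posterior odds = 0.02/0.98 = 1/49.
Require 0.75ⁿ ≤ 1/49 ÷ 7 = 1/343.
0.75²⁰ ≈0.00317121 is still above 1/343 but 0.75²¹ ≈0.00237841 is at or below it, so n = 21.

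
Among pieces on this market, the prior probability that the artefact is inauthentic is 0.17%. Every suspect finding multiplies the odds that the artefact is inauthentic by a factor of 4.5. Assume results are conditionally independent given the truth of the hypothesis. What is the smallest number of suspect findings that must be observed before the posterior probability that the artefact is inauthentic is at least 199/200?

8

Prior odds = 0.0017/0.9983 = 17/9983.
Likelihood ratio per suspect finding = 4.5.
Target posterior odds = 0.995/0.005 = 199.
Need (17/9983) × 4.5ⁿ ≥ 199, i.e. 4.5ⁿ ≥ 1986617/17.
4.5⁷ = 4782969/128 falls short of 1986617/17 but 4.5⁸ = 43046721/256 reaches it, so n = 8.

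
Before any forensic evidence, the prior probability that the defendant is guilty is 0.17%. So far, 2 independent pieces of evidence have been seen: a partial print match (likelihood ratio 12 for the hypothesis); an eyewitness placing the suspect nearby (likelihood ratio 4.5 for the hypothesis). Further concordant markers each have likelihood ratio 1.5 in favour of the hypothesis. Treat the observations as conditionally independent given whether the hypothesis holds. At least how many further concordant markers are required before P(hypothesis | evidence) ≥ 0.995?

19

Prior odds = 0.0017/0.9983 = 17/9983.
Combined Bayes factor of the evidence already in hand = 12 × 4.5 = 54.
Odds after that evidence = (17/9983) × 54 = 918/9983.
Target odds = 0.995/0.005 = 199.
Need 1.5ⁿ ≥ 199 ÷ (918/9983) = 1986617/918.
1.5¹⁸ = 387420489/262144 falls short of 1986617/918 but 1.5¹⁹ ≈2216.84 reaches it, so n = 19.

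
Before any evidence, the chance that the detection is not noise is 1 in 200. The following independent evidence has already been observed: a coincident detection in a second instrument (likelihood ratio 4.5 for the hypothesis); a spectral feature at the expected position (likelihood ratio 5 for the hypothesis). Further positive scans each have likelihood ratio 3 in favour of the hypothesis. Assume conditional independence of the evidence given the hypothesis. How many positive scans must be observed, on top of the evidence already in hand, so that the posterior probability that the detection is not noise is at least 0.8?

4

Prior odds = 0.005/0.995 = 1/199.
Combined Bayes factor of the evidence already in hand = 4.5 × 5 = 22.5.
Odds after that evidence = (1/199) × 22.5 = 45/398.
Target odds = 0.8/0.2 = 4.
Need 3ⁿ ≥ 4 ÷ (45/398) = 1592/45.
3³ = 27 falls short of 1592/45 but 3⁴ = 81 reaches it, so n = 4.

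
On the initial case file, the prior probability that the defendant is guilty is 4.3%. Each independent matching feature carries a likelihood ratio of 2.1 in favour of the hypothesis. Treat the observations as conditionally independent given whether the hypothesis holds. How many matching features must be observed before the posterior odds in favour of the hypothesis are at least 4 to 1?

7

Prior odds = 0.043/0.957 = 43/957.
Likelihood ratio per matching feature = 2.1.
Target odds = 4.
Require 2.1ⁿ ≥ 4 ÷ (43/957) = 3828/43.
2.1⁶ = 85766121/1000000 falls short of 3828/43 but 2.1⁷ ≈180.109 reaches it, so n = 7.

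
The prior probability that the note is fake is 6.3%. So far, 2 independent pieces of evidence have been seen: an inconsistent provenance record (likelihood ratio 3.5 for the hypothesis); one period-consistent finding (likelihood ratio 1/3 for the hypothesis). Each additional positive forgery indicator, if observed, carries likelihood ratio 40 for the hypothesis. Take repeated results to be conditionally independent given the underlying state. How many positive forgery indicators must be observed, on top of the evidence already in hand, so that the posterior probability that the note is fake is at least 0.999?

3

Prior odds = 0.063/0.937 = 63/937.
Combined Bayes factor of the evidence already in hand = 3.5 × (1/3) = 7/6.
Odds after that evidence = (63/937) × 7/6 = 147/1874.
Target odds = 0.999/0.001 = 999.
Need 40ⁿ ≥ 999 ÷ (147/1874) = 624042/49.
40² = 1600 falls short of 624042/49 but 40³ = 64000 reaches it, so n = 3.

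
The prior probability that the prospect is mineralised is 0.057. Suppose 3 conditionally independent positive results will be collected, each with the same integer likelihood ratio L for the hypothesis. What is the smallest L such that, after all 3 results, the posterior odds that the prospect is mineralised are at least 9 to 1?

Prior odds = 0.057/0.943 = 57/943.
Target odds = 9.
Need L³ ≥ 9 ÷ (57/943) = 2829/19.
5³ = 125 < 2829/19 ≤ 216 = 6³, so L = 6.

6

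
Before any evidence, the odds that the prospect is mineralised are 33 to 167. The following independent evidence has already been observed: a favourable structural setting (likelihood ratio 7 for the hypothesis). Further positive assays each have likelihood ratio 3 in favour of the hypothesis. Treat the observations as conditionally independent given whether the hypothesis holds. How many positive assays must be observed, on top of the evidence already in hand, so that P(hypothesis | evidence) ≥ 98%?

Prior odds = 33/167.
Bayes factor of the evidence already in hand = 7.
Odds after that evidence = (33/167) × 7 = 231/167.
Target odds = 0.98/0.02 = 49.
Need 3ⁿ ≥ 49 ÷ (231/167) = 1169/33.
3³ = 27 falls short of 1169/33 but 3⁴ = 81 reaches it, so n = 4.

4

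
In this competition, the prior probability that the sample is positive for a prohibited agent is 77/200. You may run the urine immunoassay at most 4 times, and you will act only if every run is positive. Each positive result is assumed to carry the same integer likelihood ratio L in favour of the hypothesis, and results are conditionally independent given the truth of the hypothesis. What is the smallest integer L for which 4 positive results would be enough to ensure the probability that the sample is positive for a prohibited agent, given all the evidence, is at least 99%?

4

Prior odds = 0.385/0.615 = 77/123.
Target odds = 0.99/0.01 = 99.
Need L⁴ ≥ 99 ÷ (77/123) = 1107/7.
3⁴ = 81 < 1107/7 ≤ 256 = 4⁴, so L = 4.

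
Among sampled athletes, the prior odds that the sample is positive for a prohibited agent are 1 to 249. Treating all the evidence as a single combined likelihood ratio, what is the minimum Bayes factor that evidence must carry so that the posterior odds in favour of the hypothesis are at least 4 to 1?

996

Prior odds = 1/249.
Target odds = 4.
Required Bayes factor = 4 ÷ (1/249) = 996.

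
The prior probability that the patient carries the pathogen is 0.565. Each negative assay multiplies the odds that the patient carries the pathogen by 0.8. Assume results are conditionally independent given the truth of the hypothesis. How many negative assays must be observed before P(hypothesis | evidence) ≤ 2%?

Prior odds: 0.565 ÷ 0.435 = 113/87.
Likelihood ratio per negative assay = 0.8.
Target posterior odds = 0.02/0.98 = 1/49.
Require 0.8ⁿ ≤ 1/49 ÷ (113/87) = 87/5537.
0.8¹⁸ ≈0.0180144 is still above 87/5537 but 0.8¹⁹ ≈0.0144115 is at or below it, so n = 19.

19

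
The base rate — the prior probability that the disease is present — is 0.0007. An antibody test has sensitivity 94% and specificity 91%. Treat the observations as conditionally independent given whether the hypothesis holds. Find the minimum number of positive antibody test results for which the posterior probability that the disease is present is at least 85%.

Prior odds: 0.0007 ÷ 0.9993 = 7/9993.
False-positive rate = 1 − 0.91 = 0.09; likelihood ratio of a positive = 0.94/0.09 = 94/9.
Target posterior odds = 0.85/0.15 = 17/3.
Require (94/9)ⁿ ≥ 17/3 ÷ (7/9993) = 56627/7.
(94/9)³ = 830584/729 falls short of 56627/7 but (94/9)⁴ = 78074896/6561 reaches it, so n = 4.

4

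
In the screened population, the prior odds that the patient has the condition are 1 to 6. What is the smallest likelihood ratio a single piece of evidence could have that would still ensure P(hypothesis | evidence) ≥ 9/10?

Prior odds = 1/6.
Target odds = 0.9/0.1 = 9.
Required Bayes factor = 9 ÷ (1/6) = 54.

54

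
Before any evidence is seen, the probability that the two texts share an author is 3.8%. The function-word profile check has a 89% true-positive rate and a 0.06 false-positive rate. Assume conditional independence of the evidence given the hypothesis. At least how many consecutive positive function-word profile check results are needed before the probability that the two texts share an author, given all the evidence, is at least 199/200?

4

Prior odds: 0.038 ÷ 0.962 = 19/481.
Likelihood ratio of a positive result = 0.89/0.06 = 89/6.
Target odds: 0.995 ÷ 0.005 = 199.
Require (89/6)ⁿ ≥ 199 ÷ (19/481) = 95719/19.
(89/6)³ = 704969/216 falls short of 95719/19 but (89/6)⁴ = 62742241/1296 reaches it, so n = 4.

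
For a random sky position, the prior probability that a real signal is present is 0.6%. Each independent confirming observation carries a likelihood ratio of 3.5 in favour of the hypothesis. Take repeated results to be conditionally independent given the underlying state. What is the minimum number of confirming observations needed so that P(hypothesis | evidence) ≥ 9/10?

Prior odds = 0.006/0.994 = 3/497.
Likelihood ratio per confirming observation = 3.5.
Target posterior odds = 0.9/0.1 = 9.
Require 3.5ⁿ ≥ 9 ÷ (3/497) = 1491.
3.5⁵ = 525.21875 falls short of 1491 but 3.5⁶ = 1838.265625 reaches it, so n = 6.

6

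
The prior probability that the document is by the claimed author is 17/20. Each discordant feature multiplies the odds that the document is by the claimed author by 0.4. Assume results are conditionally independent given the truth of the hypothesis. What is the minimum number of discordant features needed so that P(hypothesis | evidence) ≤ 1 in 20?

Prior odds = 0.85/0.15 = 17/3.
Likelihood ratio per discordant feature = 0.4.
Target odds: 0.05 ÷ 0.95 = 1/19.
Need (17/3) × 0.4ⁿ ≤ 1/19, i.e. 0.4ⁿ ≤ 3/323.
0.4⁵ = 0.01024 is still above 3/323 but 0.4⁶ = 64/15625 is at or below it, so n = 6.

6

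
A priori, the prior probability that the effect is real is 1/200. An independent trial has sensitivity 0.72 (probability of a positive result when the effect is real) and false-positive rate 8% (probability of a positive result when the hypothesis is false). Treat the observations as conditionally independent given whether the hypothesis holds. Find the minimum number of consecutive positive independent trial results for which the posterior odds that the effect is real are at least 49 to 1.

5

Prior odds: 0.005 ÷ 0.995 = 1/199.
Likelihood ratio of a positive result = 0.72/0.08 = 9.
Target odds = 49.
Require 9ⁿ ≥ 49 ÷ (1/199) = 9751.
9⁴ = 6561 falls short of 9751 but 9⁵ = 59049 reaches it, so n = 5.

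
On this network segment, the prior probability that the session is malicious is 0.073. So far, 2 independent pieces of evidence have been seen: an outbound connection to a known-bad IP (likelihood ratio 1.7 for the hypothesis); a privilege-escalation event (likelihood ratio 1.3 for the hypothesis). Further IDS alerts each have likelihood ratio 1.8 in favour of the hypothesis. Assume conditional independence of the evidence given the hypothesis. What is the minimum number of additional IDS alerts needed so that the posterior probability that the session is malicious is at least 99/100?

Prior odds = 0.073/0.927 = 73/927.
Combined Bayes factor of the evidence already in hand = 1.7 × 1.3 = 2.21.
Odds after that evidence = (73/927) × 2.21 = 16133/92700.
Target odds = 0.99/0.01 = 99.
Need 1.8ⁿ ≥ 99 ÷ (16133/92700) = 9177300/16133.
1.8¹⁰ ≈357.047 falls short of 9177300/16133 but 1.8¹¹ ≈642.684 reaches it, so n = 11.

11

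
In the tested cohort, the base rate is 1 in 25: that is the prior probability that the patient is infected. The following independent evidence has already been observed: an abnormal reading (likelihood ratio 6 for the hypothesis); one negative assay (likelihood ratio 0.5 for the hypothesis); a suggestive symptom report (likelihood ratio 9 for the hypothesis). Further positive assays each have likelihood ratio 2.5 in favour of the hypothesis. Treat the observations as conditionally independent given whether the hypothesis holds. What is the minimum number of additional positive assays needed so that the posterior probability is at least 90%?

3

Prior odds = 0.04/0.96 = 1/24.
Combined Bayes factor of the evidence already in hand = 6 × 0.5 × 9 = 27.
Odds after that evidence = (1/24) × 27 = 1.125.
Target odds = 0.9/0.1 = 9.
Need 2.5ⁿ ≥ 9 ÷ 1.125 = 8.
2.5² = 6.25 falls short of 8 but 2.5³ = 15.625 reaches it, so n = 3.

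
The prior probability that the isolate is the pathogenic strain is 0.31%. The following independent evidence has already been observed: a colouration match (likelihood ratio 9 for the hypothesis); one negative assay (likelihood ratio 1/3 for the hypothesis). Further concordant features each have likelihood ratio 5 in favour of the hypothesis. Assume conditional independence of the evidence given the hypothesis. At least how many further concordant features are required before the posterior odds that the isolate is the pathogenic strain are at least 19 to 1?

Prior odds = 0.0031/0.9969 = 31/9969.
Combined Bayes factor of the evidence already in hand = 9 × (1/3) = 3.
Odds after that evidence = (31/9969) × 3 = 31/3323.
Target odds = 19.
Need 5ⁿ ≥ 19 ÷ (31/3323) = 63137/31.
5⁴ = 625 falls short of 63137/31 but 5⁵ = 3125 reaches it, so n = 5.

5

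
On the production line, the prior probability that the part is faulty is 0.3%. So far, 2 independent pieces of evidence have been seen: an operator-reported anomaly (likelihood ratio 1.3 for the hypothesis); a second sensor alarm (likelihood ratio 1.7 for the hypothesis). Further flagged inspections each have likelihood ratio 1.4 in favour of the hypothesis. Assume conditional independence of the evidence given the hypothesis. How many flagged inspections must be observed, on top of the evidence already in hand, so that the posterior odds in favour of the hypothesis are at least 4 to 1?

Prior odds = 0.003/0.997 = 3/997.
Combined Bayes factor of the evidence already in hand = 1.3 × 1.7 = 2.21.
Odds after that evidence = (3/997) × 2.21 = 663/99700.
Target odds = 4.
Need 1.4ⁿ ≥ 4 ÷ (663/99700) = 398800/663.
1.4¹⁹ ≈597.63 falls short of 398800/663 but 1.4²⁰ ≈836.683 reaches it, so n = 20.

20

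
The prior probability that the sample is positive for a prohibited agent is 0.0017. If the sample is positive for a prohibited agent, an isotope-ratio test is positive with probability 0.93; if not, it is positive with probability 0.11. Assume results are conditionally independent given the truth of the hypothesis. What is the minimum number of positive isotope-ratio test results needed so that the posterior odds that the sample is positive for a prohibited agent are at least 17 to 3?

Prior odds = 0.0017/0.9983 = 17/9983.
Likelihood ratio of a positive = 0.93/0.11 = 93/11.
Target odds = 17/3.
Need (17/9983) × (93/11)ⁿ ≥ 17/3, i.e. (93/11)ⁿ ≥ 9983/3.
(93/11)³ = 804357/1331 falls short of 9983/3 but (93/11)⁴ = 74805201/14641 reaches it, so n = 4.

4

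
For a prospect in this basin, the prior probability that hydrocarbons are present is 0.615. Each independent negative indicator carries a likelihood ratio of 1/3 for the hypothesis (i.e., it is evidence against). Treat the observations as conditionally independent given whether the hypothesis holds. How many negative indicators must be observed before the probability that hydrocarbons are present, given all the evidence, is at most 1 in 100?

Prior odds: 0.615 ÷ 0.385 = 123/77.
Likelihood ratio per negative indicator = 1/3.
Target odds: 0.01 ÷ 0.99 = 1/99.
Require (1/3)ⁿ ≤ 1/99 ÷ (123/77) = 7/1107.
(1/3)⁴ = 1/81 is still above 7/1107 but (1/3)⁵ = 1/243 is at or below it, so n = 5.

5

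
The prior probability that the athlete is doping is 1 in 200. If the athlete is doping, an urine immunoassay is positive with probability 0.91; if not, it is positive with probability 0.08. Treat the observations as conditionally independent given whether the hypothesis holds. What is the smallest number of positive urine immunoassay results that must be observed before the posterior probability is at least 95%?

4

Prior odds = 0.005/0.995 = 1/199.
Likelihood ratio of a positive = 0.91/0.08 = 11.375.
Target odds: 0.95 ÷ 0.05 = 19.
Require 11.375ⁿ ≥ 19 ÷ (1/199) = 3781.
11.375³ = 753571/512 falls short of 3781 but 11.375⁴ = 68574961/4096 reaches it, so n = 4.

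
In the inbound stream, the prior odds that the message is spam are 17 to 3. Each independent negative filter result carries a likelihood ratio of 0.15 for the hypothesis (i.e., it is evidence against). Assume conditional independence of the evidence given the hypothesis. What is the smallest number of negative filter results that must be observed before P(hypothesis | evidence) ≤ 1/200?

Prior odds = 17/3.
Likelihood ratio per negative filter result = 0.15.
Target posterior odds = 0.005/0.995 = 1/199.
Need (17/3) × 0.15ⁿ ≤ 1/199, i.e. 0.15ⁿ ≤ 3/3383.
0.15³ = 0.003375 is still above 3/3383 but 0.15⁴ = 81/160000 is at or below it, so n = 4.

4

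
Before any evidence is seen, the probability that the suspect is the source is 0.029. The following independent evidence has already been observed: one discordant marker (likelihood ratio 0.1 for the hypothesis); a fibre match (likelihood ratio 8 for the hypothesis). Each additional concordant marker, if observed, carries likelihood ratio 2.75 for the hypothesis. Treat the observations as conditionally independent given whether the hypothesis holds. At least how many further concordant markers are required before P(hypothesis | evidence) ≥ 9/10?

Prior odds = 0.029/0.971 = 29/971.
Combined Bayes factor of the evidence already in hand = 0.1 × 8 = 0.8.
Odds after that evidence = (29/971) × 0.8 = 116/4855.
Target odds = 0.9/0.1 = 9.
Need 2.75ⁿ ≥ 9 ÷ (116/4855) = 43695/116.
2.75⁵ = 161051/1024 falls short of 43695/116 but 2.75⁶ = 1771561/4096 reaches it, so n = 6.

6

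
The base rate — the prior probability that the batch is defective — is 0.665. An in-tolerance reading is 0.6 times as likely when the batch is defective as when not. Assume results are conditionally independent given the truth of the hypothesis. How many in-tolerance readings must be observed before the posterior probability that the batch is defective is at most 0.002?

14

Prior odds: 0.665 ÷ 0.335 = 133/67.
Likelihood ratio per in-tolerance reading = 0.6.
Target posterior odds = 0.002/0.998 = 1/499.
Need (133/67) × 0.6ⁿ ≤ 1/499, i.e. 0.6ⁿ ≤ 67/66367.
0.6¹³ ≈0.00130607 is still above 67/66367 but 0.6¹⁴ ≈0.000783642 is at or below it, so n = 14.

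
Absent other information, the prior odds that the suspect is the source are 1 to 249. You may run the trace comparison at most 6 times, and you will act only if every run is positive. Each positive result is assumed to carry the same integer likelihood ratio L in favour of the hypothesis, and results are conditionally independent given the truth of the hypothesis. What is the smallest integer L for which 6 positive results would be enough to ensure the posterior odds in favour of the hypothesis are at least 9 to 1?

4

Prior odds = 1/249.
Target odds = 9.
Need L⁶ ≥ 9 ÷ (1/249) = 2241.
3⁶ = 729 < 2241 ≤ 4096 = 4⁶, so L = 4.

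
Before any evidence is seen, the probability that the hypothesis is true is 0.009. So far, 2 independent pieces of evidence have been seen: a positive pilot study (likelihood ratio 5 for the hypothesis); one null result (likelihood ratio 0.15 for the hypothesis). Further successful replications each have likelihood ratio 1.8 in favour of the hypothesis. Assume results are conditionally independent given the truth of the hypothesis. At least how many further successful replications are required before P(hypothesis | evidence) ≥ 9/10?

13

Prior odds = 0.009/0.991 = 9/991.
Combined Bayes factor of the evidence already in hand = 5 × 0.15 = 0.75.
Odds after that evidence = (9/991) × 0.75 = 27/3964.
Target odds = 0.9/0.1 = 9.
Need 1.8ⁿ ≥ 9 ÷ (27/3964) = 3964/3.
1.8¹² ≈1156.83 falls short of 3964/3 but 1.8¹³ ≈2082.3 reaches it, so n = 13.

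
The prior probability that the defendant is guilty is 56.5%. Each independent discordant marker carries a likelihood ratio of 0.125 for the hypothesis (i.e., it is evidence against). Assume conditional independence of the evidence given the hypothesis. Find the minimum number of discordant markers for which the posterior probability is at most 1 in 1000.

Prior odds = 0.565/0.435 = 113/87.
Likelihood ratio per discordant marker = 0.125.
Target posterior odds = 0.001/0.999 = 1/999.
Need (113/87) × 0.125ⁿ ≤ 1/999, i.e. 0.125ⁿ ≤ 29/37629.
0.125³ = 0.001953125 is still above 29/37629 but 0.125⁴ = 1/4096 is at or below it, so n = 4.

4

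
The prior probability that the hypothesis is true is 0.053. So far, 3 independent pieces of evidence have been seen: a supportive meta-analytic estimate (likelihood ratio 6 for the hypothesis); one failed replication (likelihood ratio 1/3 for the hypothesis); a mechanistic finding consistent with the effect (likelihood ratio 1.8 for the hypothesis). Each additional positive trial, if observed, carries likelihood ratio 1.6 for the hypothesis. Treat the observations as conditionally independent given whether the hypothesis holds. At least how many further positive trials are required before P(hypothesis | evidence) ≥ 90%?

9

Prior odds = 0.053/0.947 = 53/947.
Combined Bayes factor of the evidence already in hand = 6 × (1/3) × 1.8 = 3.6.
Odds after that evidence = (53/947) × 3.6 = 954/4735.
Target odds = 0.9/0.1 = 9.
Need 1.6ⁿ ≥ 9 ÷ (954/4735) = 4735/106.
1.6⁸ = 16777216/390625 falls short of 4735/106 but 1.6⁹ = 134217728/1953125 reaches it, so n = 9.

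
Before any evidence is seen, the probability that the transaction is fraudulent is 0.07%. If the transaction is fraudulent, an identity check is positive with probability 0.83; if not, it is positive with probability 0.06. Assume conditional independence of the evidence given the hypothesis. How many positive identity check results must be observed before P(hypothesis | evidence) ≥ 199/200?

Prior odds: 0.0007 ÷ 0.9993 = 7/9993.
Likelihood ratio of a positive = 0.83/0.06 = 83/6.
Target odds: 0.995 ÷ 0.005 = 199.
Require (83/6)ⁿ ≥ 199 ÷ (7/9993) = 1988607/7.
(83/6)⁴ = 47458321/1296 falls short of 1988607/7 but (83/6)⁵ ≈506564 reaches it, so n = 5.

5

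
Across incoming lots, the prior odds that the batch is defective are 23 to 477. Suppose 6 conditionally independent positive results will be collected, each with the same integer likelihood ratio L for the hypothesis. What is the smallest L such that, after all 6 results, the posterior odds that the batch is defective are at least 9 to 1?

Prior odds = 23/477.
Target odds = 9.
Need L⁶ ≥ 9 ÷ (23/477) = 4293/23.
2⁶ = 64 < 4293/23 ≤ 729 = 3⁶, so L = 3.

3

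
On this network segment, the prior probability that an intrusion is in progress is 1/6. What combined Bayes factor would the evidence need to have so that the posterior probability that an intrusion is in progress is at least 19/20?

Prior odds = (1/6)/(5/6) = 0.2.
Target odds = 0.95/0.05 = 19.
Required Bayes factor = 19 ÷ 0.2 = 95.

95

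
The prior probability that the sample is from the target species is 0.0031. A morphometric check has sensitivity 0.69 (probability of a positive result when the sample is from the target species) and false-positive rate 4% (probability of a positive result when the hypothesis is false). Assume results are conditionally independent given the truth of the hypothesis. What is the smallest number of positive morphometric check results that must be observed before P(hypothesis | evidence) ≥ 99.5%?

4

Prior odds: 0.0031 ÷ 0.9969 = 31/9969.
Likelihood ratio of a positive result = 0.69/0.04 = 17.25.
Target odds: 0.995 ÷ 0.005 = 199.
Need (31/9969) × 17.25ⁿ ≥ 199, i.e. 17.25ⁿ ≥ 1983831/31.
17.25³ = 5132.953125 falls short of 1983831/31 but 17.25⁴ = 22667121/256 reaches it, so n = 4.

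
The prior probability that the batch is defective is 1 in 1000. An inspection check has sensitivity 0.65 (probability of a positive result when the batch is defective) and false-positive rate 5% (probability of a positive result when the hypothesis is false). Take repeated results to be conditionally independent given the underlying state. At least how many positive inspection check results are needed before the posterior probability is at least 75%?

Prior odds = 0.001/0.999 = 1/999.
Likelihood ratio of a positive result = 0.65/0.05 = 13.
Target odds: 0.75 ÷ 0.25 = 3.
Require 13ⁿ ≥ 3 ÷ (1/999) = 2997.
13³ = 2197 falls short of 2997 but 13⁴ = 28561 reaches it, so n = 4.

4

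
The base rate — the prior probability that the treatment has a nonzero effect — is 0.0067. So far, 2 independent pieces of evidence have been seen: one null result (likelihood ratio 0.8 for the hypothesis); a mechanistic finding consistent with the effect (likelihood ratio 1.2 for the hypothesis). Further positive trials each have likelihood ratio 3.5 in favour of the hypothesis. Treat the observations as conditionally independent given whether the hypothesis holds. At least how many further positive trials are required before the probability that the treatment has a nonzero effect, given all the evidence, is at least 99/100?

8

Prior odds = 0.0067/0.9933 = 67/9933.
Combined Bayes factor of the evidence already in hand = 0.8 × 1.2 = 0.96.
Odds after that evidence = (67/9933) × 0.96 = 536/82775.
Target odds = 0.99/0.01 = 99.
Need 3.5ⁿ ≥ 99 ÷ (536/82775) = 8194725/536.
3.5⁷ = 823543/128 falls short of 8194725/536 but 3.5⁸ = 5764801/256 reaches it, so n = 8.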